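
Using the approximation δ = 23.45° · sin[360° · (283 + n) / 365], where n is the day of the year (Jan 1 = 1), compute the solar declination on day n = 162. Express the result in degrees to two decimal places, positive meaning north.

+23.01°

360 × (283 + 162) / 365 = 438.904°; sin(438.904°) = 0.9813.
δ = 23.45 × 0.9813 = 23.011° ≈ +23.01°.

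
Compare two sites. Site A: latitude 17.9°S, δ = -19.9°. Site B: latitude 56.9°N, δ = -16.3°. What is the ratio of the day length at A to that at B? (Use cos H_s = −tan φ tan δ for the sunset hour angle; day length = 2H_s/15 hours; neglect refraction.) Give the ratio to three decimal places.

A: H_s = arccos(−tan -17.9° · tan -19.9°) = 96.71°, so 2H_s/15 = 12.8947 h.
B: H_s = arccos(−tan 56.9° · tan -16.3°) = 63.35°, so 2H_s/15 = 8.4467 h.
Ratio A/B = 12.8947 / 8.4467 = 1.5266.

1.527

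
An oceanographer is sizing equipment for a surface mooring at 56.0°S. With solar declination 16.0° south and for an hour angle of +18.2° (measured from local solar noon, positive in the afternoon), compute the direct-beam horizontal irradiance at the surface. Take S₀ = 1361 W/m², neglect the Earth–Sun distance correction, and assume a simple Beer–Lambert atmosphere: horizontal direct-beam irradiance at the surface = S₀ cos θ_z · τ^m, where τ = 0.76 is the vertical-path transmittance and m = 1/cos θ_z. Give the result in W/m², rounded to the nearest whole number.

694 W/m²

cos θ_z = sin(-56.0°) sin(-16.0°) + cos(-56.0°) cos(-16.0°) cos(18.20°) = 0.2285 + 0.5106 = 0.7391.
Air mass m = 1/cos θ_z = 1/0.7391 = 1.353; τ^m = 0.76^1.353 = 0.6898.
Surface direct beam = 1361 × 0.7391 × 0.6898 = 693.88 W/m².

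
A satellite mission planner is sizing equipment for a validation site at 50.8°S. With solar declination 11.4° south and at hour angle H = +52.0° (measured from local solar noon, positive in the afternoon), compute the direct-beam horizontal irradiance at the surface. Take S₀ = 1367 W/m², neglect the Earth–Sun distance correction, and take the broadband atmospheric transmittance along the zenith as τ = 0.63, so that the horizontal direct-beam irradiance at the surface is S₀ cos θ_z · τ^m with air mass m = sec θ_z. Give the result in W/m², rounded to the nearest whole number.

With φ = -50.8°, δ = -11.4°, H = 52.00°: sin φ sin δ = 0.1532, cos φ cos δ cos H = 0.3814, so cos θ_z = 0.5346.
Air mass m = 1/cos θ_z = 1/0.5346 = 1.871; τ^m = 0.63^1.871 = 0.4213.
Surface direct beam = 1367 × 0.5346 × 0.4213 = 307.89 W/m².

308 W/m²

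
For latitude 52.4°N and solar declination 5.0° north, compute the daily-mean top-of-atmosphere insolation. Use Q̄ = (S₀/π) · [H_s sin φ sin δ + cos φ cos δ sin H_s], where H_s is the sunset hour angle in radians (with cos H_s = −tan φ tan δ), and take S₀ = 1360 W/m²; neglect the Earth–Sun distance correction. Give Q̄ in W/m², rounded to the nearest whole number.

312 W/m²

cos H_s = −tan(52.4°) · tan(5.0°) = -0.1136, so H_s = arccos(-0.1136) = 96.52°. In radians, H_s = 1.6846.
H_s sin φ sin δ = 1.6846 × 0.7923 × 0.0872 = 0.1164.
cos φ cos δ sin H_s = 0.6101 × 0.9962 × 0.9935 = 0.6038.
Q̄ = (1360/π) × (0.1164 + 0.6038) = 432.90 × 0.7202 = 311.77 W/m².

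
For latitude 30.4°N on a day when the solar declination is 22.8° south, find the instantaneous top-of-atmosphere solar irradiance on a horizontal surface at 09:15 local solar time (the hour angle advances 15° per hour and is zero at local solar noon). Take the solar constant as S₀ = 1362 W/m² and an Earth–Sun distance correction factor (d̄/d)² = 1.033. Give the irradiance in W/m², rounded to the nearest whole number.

Hour angle H = 15° × (9.25 − 12) = -41.25°.
With φ = 30.4°, δ = -22.8°, H = -41.25°: sin φ sin δ = -0.1961, cos φ cos δ cos H = 0.5978, so cos θ_z = 0.4017.
Top-of-atmosphere irradiance = S₀ (d̄/d)² cos θ_z = 1362 × 1.033 × 0.4017 = 565.17 W/m².

565 W/m²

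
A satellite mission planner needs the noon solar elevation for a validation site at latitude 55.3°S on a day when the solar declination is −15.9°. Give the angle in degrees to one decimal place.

50.6°

At local solar noon the hour angle is zero, so the elevation is 90° − |φ − δ| = 90° − |-55.3° − (-15.9°)| = 90° − 39.4° = 50.6°.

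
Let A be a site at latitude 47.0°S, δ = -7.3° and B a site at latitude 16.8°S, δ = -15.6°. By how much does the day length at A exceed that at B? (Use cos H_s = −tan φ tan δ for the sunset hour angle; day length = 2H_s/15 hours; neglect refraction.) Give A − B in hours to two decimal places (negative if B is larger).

A: H_s = arccos(−tan -47.0° · tan -7.3°) = 97.90°, so 2H_s/15 = 13.0533 h.
B: H_s = arccos(−tan -16.8° · tan -15.6°) = 94.84°, so 2H_s/15 = 12.6453 h.
A − B = 13.0533 − 12.6453 = 0.4080 h.

+0.41 h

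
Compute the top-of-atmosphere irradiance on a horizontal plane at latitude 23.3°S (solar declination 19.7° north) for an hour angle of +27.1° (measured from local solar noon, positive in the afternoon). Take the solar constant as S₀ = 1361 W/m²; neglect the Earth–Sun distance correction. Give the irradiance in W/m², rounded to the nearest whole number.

866 W/m²

With φ = -23.3°, δ = 19.7°, H = 27.10°: sin φ sin δ = -0.1333, cos φ cos δ cos H = 0.7698, so cos θ_z = 0.6365.
Top-of-atmosphere irradiance = S₀ cos θ_z = 1361 × 0.6365 = 866.28 W/m².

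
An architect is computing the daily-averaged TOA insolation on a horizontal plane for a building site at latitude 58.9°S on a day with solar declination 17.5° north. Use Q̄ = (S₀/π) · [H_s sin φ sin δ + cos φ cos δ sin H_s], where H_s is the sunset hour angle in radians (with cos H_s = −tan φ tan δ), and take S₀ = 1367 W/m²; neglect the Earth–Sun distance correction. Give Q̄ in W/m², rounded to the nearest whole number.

cos H_s = −tan(-58.9°) · tan(17.5°) = 0.5227, so H_s = arccos(0.5227) = 58.49°. In radians, H_s = 1.0208.
H_s sin φ sin δ = 1.0208 × -0.8563 × 0.3007 = -0.2628.
cos φ cos δ sin H_s = 0.5165 × 0.9537 × 0.8525 = 0.4199.
Q̄ = (1367/π) × (-0.2628 + 0.4199) = 435.13 × 0.1571 = 68.36 W/m².

68 W/m²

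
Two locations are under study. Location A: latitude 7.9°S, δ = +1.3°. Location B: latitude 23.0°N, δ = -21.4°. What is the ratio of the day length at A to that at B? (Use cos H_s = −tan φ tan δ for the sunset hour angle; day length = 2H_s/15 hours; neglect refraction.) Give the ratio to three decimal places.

1.117

A: H_s = arccos(−tan -7.9° · tan 1.3°) = 89.82°, so 2H_s/15 = 11.9760 h.
B: H_s = arccos(−tan 23.0° · tan -21.4°) = 80.42°, so 2H_s/15 = 10.7227 h.
Ratio A/B = 11.9760 / 10.7227 = 1.1169.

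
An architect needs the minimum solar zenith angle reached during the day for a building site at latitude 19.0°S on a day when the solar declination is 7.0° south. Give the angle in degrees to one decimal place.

At local solar noon the hour angle is zero, so the zenith angle is |φ − δ| = |-19.0° − (-7.0°)| = 12.0°.

12.0°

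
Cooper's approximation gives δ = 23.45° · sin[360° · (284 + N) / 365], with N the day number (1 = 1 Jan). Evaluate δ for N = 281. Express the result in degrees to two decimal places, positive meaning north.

360 × (284 + 281) / 365 = 557.260°; sin(557.260°) = -0.2967.
δ = 23.45 × -0.2967 = -6.958° ≈ -6.96°.

-6.96°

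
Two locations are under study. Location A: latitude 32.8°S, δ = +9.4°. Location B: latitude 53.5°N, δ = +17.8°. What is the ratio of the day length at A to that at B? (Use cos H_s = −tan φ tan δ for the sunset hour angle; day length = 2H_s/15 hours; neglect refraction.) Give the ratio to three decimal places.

A: H_s = arccos(−tan -32.8° · tan 9.4°) = 83.88°, so 2H_s/15 = 11.1840 h.
B: H_s = arccos(−tan 53.5° · tan 17.8°) = 115.71°, so 2H_s/15 = 15.4280 h.
Ratio A/B = 11.1840 / 15.4280 = 0.7249.

0.725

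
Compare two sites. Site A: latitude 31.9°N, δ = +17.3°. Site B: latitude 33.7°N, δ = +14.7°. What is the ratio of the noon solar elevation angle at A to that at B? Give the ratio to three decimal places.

A: 90° − |31.9 − (17.3)| = 75.40°.
B: 90° − |33.7 − (14.7)| = 71.00°.
Ratio A/B = 75.4000 / 71.0000 = 1.0620.

1.062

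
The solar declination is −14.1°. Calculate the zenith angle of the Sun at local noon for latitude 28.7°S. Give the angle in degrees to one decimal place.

At local solar noon the hour angle is zero, so the zenith angle is |φ − δ| = |-28.7° − (-14.1°)| = 14.6°.

14.6°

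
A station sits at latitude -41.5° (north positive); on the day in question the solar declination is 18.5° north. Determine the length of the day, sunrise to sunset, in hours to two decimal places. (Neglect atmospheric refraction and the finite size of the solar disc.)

cos H_s = −tan(-41.5°) · tan(18.5°) = 0.2960, so H_s = arccos(0.2960) = 72.78°.
Day length = 2 H_s / 15° h⁻¹ = 145.56° / 15 = 9.704 h.

9.70 hours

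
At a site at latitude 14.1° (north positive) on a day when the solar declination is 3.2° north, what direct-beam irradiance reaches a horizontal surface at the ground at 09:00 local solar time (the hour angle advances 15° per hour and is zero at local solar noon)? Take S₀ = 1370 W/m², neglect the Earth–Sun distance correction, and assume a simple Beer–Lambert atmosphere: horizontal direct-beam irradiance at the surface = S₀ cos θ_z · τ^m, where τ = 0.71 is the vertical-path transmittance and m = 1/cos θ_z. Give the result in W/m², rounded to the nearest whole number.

586 W/m²

Hour angle H = 15° × (9 − 12) = -45.00°.
With φ = 14.1°, δ = 3.2°, H = -45.00°: sin φ sin δ = 0.0136, cos φ cos δ cos H = 0.6847, so cos θ_z = 0.6983.
Air mass m = 1/cos θ_z = 1/0.6983 = 1.432; τ^m = 0.71^1.432 = 0.6124.
Surface direct beam = 1370 × 0.6983 × 0.6124 = 585.87 W/m².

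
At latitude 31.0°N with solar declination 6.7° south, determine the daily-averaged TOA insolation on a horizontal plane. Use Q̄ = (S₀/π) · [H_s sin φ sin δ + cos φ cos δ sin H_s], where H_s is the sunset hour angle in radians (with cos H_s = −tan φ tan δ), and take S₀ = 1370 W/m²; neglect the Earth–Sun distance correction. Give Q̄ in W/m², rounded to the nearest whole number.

−tan φ tan δ = −(0.6009)(-0.1175) = 0.0706; H_s = arccos(0.0706) = 85.95°. In radians, H_s = 1.5001.
H_s sin φ sin δ = 1.5001 × 0.5150 × -0.1167 = -0.0902.
cos φ cos δ sin H_s = 0.8572 × 0.9932 × 0.9975 = 0.8492.
Q̄ = (1370/π) × (-0.0902 + 0.8492) = 436.08 × 0.7590 = 330.98 W/m².

331 W/m²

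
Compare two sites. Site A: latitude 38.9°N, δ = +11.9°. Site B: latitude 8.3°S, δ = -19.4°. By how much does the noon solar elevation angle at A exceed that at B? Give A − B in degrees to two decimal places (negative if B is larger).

A: 90° − |38.9 − (11.9)| = 63.00°.
B: 90° − |-8.3 − (-19.4)| = 78.90°.
A − B = 63.00 − 78.90 = -15.90°.

-15.90°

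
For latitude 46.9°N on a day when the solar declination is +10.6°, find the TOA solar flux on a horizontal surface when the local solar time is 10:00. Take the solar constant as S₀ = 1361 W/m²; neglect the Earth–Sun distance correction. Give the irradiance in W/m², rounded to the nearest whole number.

Hour angle H = 15° × (10 − 12) = -30.00°.
With φ = 46.9°, δ = 10.6°, H = -30.00°: sin φ sin δ = 0.1343, cos φ cos δ cos H = 0.5816, so cos θ_z = 0.7159.
Top-of-atmosphere irradiance = S₀ cos θ_z = 1361 × 0.7159 = 974.34 W/m².

974 W/m²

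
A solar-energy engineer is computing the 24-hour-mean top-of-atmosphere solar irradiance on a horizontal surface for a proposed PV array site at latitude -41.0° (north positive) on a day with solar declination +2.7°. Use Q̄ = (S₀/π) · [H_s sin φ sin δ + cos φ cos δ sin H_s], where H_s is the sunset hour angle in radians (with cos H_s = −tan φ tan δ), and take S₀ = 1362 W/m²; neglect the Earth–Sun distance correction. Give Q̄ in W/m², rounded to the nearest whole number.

cos H_s = −tan(-41.0°) · tan(2.7°) = 0.0410, so H_s = arccos(0.0410) = 87.65°. In radians, H_s = 1.5298.
H_s sin φ sin δ = 1.5298 × -0.6561 × 0.0471 = -0.0473.
cos φ cos δ sin H_s = 0.7547 × 0.9989 × 0.9992 = 0.7533.
Q̄ = (1362/π) × (-0.0473 + 0.7533) = 433.54 × 0.7060 = 306.08 W/m².

306 W/m²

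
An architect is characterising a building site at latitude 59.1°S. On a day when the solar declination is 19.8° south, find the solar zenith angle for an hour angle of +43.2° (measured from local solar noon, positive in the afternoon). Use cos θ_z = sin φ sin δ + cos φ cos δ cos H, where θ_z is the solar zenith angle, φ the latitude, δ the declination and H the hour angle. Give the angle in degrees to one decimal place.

With φ = -59.1°, δ = -19.8°, H = 43.20°: sin φ sin δ = 0.2907, cos φ cos δ cos H = 0.3522, so cos θ_z = 0.6429.
θ_z = arccos(0.6429) = 49.99°.

50.0°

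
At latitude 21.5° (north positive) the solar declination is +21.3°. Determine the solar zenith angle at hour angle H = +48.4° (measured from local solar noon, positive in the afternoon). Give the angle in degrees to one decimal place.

44.9°

cos θ_z = sin(21.5°) sin(21.3°) + cos(21.5°) cos(21.3°) cos(48.40°) = 0.1331 + 0.5755 = 0.7086.
θ_z = arccos(0.7086) = 44.88°.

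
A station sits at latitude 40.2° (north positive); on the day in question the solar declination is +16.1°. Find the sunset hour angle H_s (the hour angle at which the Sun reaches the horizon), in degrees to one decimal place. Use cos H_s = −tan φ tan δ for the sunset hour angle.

104.1°

The sunset hour angle satisfies cos H_s = −tan φ tan δ = -0.2439, giving H_s = 104.12°.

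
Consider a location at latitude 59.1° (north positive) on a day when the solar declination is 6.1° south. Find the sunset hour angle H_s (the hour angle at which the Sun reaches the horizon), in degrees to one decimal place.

79.7°

The sunset hour angle satisfies cos H_s = −tan φ tan δ = 0.1786, giving H_s = 79.71°.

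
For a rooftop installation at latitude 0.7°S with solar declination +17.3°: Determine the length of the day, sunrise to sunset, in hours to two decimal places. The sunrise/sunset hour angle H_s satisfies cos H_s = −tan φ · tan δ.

−tan φ tan δ = −(-0.0122)(0.3115) = 0.0038; H_s = arccos(0.0038) = 89.78°.
Day length = 2 H_s / 15° h⁻¹ = 179.56° / 15 = 11.971 h.

11.97 hours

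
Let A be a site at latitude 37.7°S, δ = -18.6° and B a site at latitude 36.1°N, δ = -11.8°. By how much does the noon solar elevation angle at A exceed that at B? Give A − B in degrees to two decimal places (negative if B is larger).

+28.80°

A: 90° − |-37.7 − (-18.6)| = 70.90°.
B: 90° − |36.1 − (-11.8)| = 42.10°.
A − B = 70.90 − 42.10 = 28.80°.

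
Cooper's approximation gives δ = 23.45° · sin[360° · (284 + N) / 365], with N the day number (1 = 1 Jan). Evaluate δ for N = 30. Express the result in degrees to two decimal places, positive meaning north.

-18.04°

360 × (284 + 30) / 365 = 309.699°; sin(309.699°) = -0.7694.
δ = 23.45 × -0.7694 = -18.042° ≈ -18.04°.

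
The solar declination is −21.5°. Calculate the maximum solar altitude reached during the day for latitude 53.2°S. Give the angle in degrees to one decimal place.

At local solar noon the hour angle is zero, so the elevation is 90° − |φ − δ| = 90° − |-53.2° − (-21.5°)| = 90° − 31.7° = 58.3°.

58.3°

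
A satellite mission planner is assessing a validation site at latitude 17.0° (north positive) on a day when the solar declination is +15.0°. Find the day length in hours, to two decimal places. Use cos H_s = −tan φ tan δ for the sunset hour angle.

12.63 hours

cos H_s = −tan(17.0°) · tan(15.0°) = -0.0819, so H_s = arccos(-0.0819) = 94.70°.
Day length = 2 H_s / 15° h⁻¹ = 189.40° / 15 = 12.627 h.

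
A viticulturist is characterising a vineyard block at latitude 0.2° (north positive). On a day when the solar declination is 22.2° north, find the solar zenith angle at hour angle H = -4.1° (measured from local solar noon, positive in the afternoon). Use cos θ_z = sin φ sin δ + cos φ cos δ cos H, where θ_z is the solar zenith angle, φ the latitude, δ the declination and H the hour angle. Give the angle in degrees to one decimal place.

cos θ_z = sin(0.2°) sin(22.2°) + cos(0.2°) cos(22.2°) cos(-4.10°) = 0.0013 + 0.9235 = 0.9248.
θ_z = arccos(0.9248) = 22.36°.

22.4°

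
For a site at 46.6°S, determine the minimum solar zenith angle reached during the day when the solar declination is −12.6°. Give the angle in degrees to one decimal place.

At local solar noon the hour angle is zero, so the zenith angle is |φ − δ| = |-46.6° − (-12.6°)| = 34.0°.

34.0°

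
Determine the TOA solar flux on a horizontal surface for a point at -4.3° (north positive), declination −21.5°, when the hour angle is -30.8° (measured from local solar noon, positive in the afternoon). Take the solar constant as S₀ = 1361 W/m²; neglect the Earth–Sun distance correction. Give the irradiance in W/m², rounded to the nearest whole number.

1122 W/m²

cos θ_z = sin(-4.3°) sin(-21.5°) + cos(-4.3°) cos(-21.5°) cos(-30.80°) = 0.0275 + 0.7969 = 0.8244.
Top-of-atmosphere irradiance = S₀ cos θ_z = 1361 × 0.8244 = 1122.01 W/m².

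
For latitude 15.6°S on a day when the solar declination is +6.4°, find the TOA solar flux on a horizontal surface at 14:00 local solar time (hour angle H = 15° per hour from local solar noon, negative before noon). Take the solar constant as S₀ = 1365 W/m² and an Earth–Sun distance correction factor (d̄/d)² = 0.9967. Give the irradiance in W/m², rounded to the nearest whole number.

Hour angle H = 15° × (14 − 12) = 30.00°.
cos θ_z = sin φ sin δ + cos φ cos δ cos H = (-0.2689)(0.1115) + (0.9632)(0.9938)(0.8660) = 0.7990.
Top-of-atmosphere irradiance = S₀ (d̄/d)² cos θ_z = 1365 × 0.9967 × 0.7990 = 1087.04 W/m².

1087 W/m²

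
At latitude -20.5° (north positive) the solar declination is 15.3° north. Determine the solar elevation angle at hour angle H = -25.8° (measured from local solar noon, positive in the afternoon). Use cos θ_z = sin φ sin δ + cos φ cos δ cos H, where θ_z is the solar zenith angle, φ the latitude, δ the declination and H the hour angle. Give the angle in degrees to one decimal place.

46.1°

cos θ_z = sin φ sin δ + cos φ cos δ cos H = (-0.3502)(0.2639) + (0.9367)(0.9646)(0.9003) = 0.7210.
θ_z = arccos(0.7210) = 43.86°, so the elevation is 90° − 43.86° = 46.14°.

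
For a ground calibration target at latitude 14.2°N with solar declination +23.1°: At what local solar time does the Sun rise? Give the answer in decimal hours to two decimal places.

5.59 h

cos H_s = −tan(14.2°) · tan(23.1°) = -0.1079, so H_s = arccos(-0.1079) = 96.19°.
Sunrise is at 12 − H_s/15 = 12 − 6.413 = 5.587 h local solar time.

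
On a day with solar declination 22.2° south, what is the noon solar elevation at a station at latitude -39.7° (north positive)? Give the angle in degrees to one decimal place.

At local solar noon the hour angle is zero, so the elevation is 90° − |φ − δ| = 90° − |-39.7° − (-22.2°)| = 90° − 17.5° = 72.5°.

72.5°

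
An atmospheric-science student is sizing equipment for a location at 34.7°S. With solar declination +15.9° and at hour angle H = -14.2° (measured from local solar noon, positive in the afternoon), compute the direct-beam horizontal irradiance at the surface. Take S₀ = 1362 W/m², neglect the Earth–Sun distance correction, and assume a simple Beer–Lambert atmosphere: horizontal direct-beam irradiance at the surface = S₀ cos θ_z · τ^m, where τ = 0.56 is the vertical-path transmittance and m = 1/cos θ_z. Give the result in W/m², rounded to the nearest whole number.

cos θ_z = sin φ sin δ + cos φ cos δ cos H = (-0.5693)(0.2740) + (0.8221)(0.9617)(0.9694) = 0.6104.
Air mass m = 1/cos θ_z = 1/0.6104 = 1.638; τ^m = 0.56^1.638 = 0.3868.
Surface direct beam = 1362 × 0.6104 × 0.3868 = 321.57 W/m².

322 W/m²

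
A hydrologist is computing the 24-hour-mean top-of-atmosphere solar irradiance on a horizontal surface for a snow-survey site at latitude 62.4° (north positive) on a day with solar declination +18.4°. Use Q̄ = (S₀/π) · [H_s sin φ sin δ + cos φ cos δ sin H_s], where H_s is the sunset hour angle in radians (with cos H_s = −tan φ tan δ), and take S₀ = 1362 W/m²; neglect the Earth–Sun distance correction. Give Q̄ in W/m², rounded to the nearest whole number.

421 W/m²

−tan φ tan δ = −(1.9128)(0.3327) = -0.6364; H_s = arccos(-0.6364) = 129.52°. In radians, H_s = 2.2606.
H_s sin φ sin δ = 2.2606 × 0.8862 × 0.3156 = 0.6323.
cos φ cos δ sin H_s = 0.4633 × 0.9489 × 0.7714 = 0.3391.
Q̄ = (1362/π) × (0.6323 + 0.3391) = 433.54 × 0.9714 = 421.14 W/m².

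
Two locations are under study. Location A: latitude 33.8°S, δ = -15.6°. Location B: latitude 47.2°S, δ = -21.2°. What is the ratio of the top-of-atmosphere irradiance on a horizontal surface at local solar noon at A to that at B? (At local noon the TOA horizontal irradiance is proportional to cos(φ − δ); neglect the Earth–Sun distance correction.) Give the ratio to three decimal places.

1.057

A: cos θ_z = cos(-33.8° − (-15.6°)) = 0.9500.
B: cos θ_z = cos(-47.2° − (-21.2°)) = 0.8988.
Ratio A/B = 0.9500 / 0.8988 = 1.0570.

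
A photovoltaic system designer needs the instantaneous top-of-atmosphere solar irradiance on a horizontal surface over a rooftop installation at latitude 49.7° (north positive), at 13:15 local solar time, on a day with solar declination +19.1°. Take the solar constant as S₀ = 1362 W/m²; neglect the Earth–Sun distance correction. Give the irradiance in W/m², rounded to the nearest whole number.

1128 W/m²

Hour angle H = 15° × (13.25 − 12) = 18.75°.
cos θ_z = sin φ sin δ + cos φ cos δ cos H = (0.7627)(0.3272) + (0.6468)(0.9449)(0.9469) = 0.8283.
Top-of-atmosphere irradiance = S₀ cos θ_z = 1362 × 0.8283 = 1128.14 W/m².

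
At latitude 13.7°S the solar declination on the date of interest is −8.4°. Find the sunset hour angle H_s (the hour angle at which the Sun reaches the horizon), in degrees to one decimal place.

92.1°

cos H_s = −tan(-13.7°) · tan(-8.4°) = -0.0360, so H_s = arccos(-0.0360) = 92.06°.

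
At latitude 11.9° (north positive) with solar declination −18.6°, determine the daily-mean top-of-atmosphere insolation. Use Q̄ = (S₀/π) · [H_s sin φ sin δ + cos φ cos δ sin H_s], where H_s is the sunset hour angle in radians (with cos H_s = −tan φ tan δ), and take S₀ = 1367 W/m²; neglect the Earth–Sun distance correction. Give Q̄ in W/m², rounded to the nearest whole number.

−tan φ tan δ = −(0.2107)(-0.3365) = 0.0709; H_s = arccos(0.0709) = 85.93°. In radians, H_s = 1.4998.
H_s sin φ sin δ = 1.4998 × 0.2062 × -0.3190 = -0.0987.
cos φ cos δ sin H_s = 0.9785 × 0.9478 × 0.9975 = 0.9251.
Q̄ = (1367/π) × (-0.0987 + 0.9251) = 435.13 × 0.8264 = 359.59 W/m².

360 W/m²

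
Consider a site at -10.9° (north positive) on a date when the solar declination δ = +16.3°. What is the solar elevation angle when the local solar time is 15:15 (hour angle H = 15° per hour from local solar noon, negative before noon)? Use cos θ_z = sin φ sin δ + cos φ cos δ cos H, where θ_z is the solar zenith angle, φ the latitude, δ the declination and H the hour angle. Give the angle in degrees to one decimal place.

34.6°

Hour angle H = 15° × (15.25 − 12) = 48.75°.
cos θ_z = sin φ sin δ + cos φ cos δ cos H = (-0.1891)(0.2807) + (0.9820)(0.9598)(0.6593) = 0.5683.
θ_z = arccos(0.5683) = 55.37°, so the elevation is 90° − 55.37° = 34.63°.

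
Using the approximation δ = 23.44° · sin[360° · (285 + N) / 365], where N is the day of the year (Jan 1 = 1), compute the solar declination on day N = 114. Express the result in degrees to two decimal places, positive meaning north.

360 × (285 + 114) / 365 = 393.534°; sin(393.534°) = 0.5524.
δ = 23.44 × 0.5524 = 12.948° ≈ +12.95°.

+12.95°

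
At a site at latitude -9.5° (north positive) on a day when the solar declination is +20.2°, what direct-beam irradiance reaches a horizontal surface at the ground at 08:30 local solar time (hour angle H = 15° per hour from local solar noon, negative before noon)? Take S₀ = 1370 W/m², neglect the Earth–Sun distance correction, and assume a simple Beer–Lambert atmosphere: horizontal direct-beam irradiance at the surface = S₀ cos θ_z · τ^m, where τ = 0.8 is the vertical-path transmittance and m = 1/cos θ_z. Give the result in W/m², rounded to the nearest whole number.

447 W/m²

Hour angle H = 15° × (8.5 − 12) = -52.50°.
cos θ_z = sin φ sin δ + cos φ cos δ cos H = (-0.1650)(0.3453) + (0.9863)(0.9385)(0.6088) = 0.5066.
Air mass m = 1/cos θ_z = 1/0.5066 = 1.974; τ^m = 0.8^1.974 = 0.6437.
Surface direct beam = 1370 × 0.5066 × 0.6437 = 446.75 W/m².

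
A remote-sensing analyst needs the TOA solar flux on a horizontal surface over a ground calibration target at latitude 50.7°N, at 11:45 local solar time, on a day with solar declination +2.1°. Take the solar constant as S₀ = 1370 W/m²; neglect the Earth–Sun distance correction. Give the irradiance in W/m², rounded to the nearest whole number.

Hour angle H = 15° × (11.75 − 12) = -3.75°.
cos θ_z = sin(50.7°) sin(2.1°) + cos(50.7°) cos(2.1°) cos(-3.75°) = 0.0284 + 0.6316 = 0.6600.
Top-of-atmosphere irradiance = S₀ cos θ_z = 1370 × 0.6600 = 904.20 W/m².

904 W/m²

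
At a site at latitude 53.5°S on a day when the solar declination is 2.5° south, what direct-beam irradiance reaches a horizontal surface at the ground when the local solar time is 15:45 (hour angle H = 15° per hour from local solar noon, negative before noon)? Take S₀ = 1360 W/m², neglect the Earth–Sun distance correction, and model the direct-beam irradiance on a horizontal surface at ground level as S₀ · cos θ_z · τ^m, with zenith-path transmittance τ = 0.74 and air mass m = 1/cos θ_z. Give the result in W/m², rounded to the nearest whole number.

Hour angle H = 15° × (15.75 − 12) = 56.25°.
cos θ_z = sin(-53.5°) sin(-2.5°) + cos(-53.5°) cos(-2.5°) cos(56.25°) = 0.0351 + 0.3302 = 0.3653.
Air mass m = 1/cos θ_z = 1/0.3653 = 2.737; τ^m = 0.74^2.737 = 0.4386.
Surface direct beam = 1360 × 0.3653 × 0.4386 = 217.90 W/m².

218 W/m²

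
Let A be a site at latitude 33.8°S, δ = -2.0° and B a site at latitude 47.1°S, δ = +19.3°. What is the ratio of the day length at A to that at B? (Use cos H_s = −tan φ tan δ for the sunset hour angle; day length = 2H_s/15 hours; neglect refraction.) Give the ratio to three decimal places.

1.346

A: H_s = arccos(−tan -33.8° · tan -2.0°) = 91.34°, so 2H_s/15 = 12.1787 h.
B: H_s = arccos(−tan -47.1° · tan 19.3°) = 67.86°, so 2H_s/15 = 9.0480 h.
Ratio A/B = 12.1787 / 9.0480 = 1.3460.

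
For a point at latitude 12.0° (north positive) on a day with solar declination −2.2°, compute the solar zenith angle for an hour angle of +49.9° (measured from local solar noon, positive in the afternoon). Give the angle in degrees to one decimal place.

cos θ_z = sin φ sin δ + cos φ cos δ cos H = (0.2079)(-0.0384) + (0.9781)(0.9993)(0.6441) = 0.6216.
θ_z = arccos(0.6216) = 51.57°.

51.6°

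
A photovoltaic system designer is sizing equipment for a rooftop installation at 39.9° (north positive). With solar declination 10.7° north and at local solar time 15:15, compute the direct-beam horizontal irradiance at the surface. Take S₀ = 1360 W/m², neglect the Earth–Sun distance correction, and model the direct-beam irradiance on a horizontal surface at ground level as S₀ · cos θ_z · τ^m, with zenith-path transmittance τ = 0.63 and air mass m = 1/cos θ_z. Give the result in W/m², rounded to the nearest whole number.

396 W/m²

Hour angle H = 15° × (15.25 − 12) = 48.75°.
With φ = 39.9°, δ = 10.7°, H = 48.75°: sin φ sin δ = 0.1191, cos φ cos δ cos H = 0.4970, so cos θ_z = 0.6161.
Air mass m = 1/cos θ_z = 1/0.6161 = 1.623; τ^m = 0.63^1.623 = 0.4724.
Surface direct beam = 1360 × 0.6161 × 0.4724 = 395.82 W/m².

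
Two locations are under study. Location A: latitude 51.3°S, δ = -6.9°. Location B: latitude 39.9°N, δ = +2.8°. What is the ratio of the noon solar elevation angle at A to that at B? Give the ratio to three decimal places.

A: 90° − |-51.3 − (-6.9)| = 45.60°.
B: 90° − |39.9 − (2.8)| = 52.90°.
Ratio A/B = 45.6000 / 52.9000 = 0.8620.

0.862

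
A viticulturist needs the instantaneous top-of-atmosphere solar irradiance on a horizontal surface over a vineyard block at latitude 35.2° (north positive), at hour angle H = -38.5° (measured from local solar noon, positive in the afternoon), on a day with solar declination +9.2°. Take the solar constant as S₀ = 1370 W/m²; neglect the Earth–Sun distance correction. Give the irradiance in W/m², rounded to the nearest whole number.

991 W/m²

With φ = 35.2°, δ = 9.2°, H = -38.50°: sin φ sin δ = 0.0922, cos φ cos δ cos H = 0.6313, so cos θ_z = 0.7235.
Top-of-atmosphere irradiance = S₀ cos θ_z = 1370 × 0.7235 = 991.20 W/m².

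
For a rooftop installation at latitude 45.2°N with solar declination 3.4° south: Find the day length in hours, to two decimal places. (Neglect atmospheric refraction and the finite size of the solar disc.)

cos H_s = −tan(45.2°) · tan(-3.4°) = 0.0598, so H_s = arccos(0.0598) = 86.57°.
Day length = 2 H_s / 15° h⁻¹ = 173.14° / 15 = 11.543 h.

11.54 hours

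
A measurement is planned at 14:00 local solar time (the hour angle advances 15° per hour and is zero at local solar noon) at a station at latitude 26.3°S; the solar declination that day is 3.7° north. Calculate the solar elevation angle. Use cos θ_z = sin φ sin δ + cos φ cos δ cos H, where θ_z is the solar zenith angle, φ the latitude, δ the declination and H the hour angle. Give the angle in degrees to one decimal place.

48.3°

Hour angle H = 15° × (14 − 12) = 30.00°.
cos θ_z = sin(-26.3°) sin(3.7°) + cos(-26.3°) cos(3.7°) cos(30.00°) = -0.0286 + 0.7748 = 0.7462.
θ_z = arccos(0.7462) = 41.74°, so the elevation is 90° − 41.74° = 48.26°.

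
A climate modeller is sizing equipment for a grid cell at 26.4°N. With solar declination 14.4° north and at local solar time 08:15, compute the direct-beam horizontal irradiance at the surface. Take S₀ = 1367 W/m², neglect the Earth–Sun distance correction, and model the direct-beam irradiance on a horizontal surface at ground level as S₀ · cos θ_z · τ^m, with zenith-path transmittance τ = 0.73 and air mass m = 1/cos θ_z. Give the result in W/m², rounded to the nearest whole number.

476 W/m²

Hour angle H = 15° × (8.25 − 12) = -56.25°.
cos θ_z = sin(26.4°) sin(14.4°) + cos(26.4°) cos(14.4°) cos(-56.25°) = 0.1106 + 0.4820 = 0.5926.
Air mass m = 1/cos θ_z = 1/0.5926 = 1.687; τ^m = 0.73^1.687 = 0.5881.
Surface direct beam = 1367 × 0.5926 × 0.5881 = 476.41 W/m².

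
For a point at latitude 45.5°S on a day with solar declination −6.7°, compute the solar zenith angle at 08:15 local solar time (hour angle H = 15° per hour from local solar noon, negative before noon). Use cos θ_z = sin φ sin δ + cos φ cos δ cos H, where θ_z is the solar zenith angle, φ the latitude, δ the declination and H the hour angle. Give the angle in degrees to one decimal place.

Hour angle H = 15° × (8.25 − 12) = -56.25°.
cos θ_z = sin(-45.5°) sin(-6.7°) + cos(-45.5°) cos(-6.7°) cos(-56.25°) = 0.0832 + 0.3867 = 0.4699.
θ_z = arccos(0.4699) = 61.97°.

62.0°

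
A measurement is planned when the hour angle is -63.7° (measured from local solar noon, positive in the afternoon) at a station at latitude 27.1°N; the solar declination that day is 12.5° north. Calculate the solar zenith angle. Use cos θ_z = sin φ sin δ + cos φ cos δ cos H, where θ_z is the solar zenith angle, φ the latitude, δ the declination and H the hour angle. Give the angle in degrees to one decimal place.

61.1°

cos θ_z = sin(27.1°) sin(12.5°) + cos(27.1°) cos(12.5°) cos(-63.70°) = 0.0986 + 0.3851 = 0.4837.
θ_z = arccos(0.4837) = 61.07°.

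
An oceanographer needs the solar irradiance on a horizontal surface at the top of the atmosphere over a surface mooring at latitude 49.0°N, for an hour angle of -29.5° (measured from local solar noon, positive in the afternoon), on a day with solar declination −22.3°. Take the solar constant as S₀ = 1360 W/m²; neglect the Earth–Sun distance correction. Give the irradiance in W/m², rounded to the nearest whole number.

329 W/m²

With φ = 49.0°, δ = -22.3°, H = -29.50°: sin φ sin δ = -0.2864, cos φ cos δ cos H = 0.5283, so cos θ_z = 0.2419.
Top-of-atmosphere irradiance = S₀ cos θ_z = 1360 × 0.2419 = 328.98 W/m².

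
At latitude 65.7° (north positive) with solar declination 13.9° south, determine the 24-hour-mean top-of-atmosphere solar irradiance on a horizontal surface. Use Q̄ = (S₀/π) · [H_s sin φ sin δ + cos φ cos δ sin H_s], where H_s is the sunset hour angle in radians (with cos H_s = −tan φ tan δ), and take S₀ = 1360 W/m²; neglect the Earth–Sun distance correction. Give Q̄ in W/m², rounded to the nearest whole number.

The sunset hour angle satisfies cos H_s = −tan φ tan δ = 0.5481, giving H_s = 56.76°. In radians, H_s = 0.9906.
H_s sin φ sin δ = 0.9906 × 0.9114 × -0.2402 = -0.2169.
cos φ cos δ sin H_s = 0.4115 × 0.9707 × 0.8364 = 0.3341.
Q̄ = (1360/π) × (-0.2169 + 0.3341) = 432.90 × 0.1172 = 50.74 W/m².

51 W/m²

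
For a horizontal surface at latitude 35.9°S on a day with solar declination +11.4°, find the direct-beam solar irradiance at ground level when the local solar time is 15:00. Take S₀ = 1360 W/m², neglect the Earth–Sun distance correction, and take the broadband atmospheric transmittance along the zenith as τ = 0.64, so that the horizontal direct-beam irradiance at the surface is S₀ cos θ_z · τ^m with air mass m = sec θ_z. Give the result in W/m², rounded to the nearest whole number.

Hour angle H = 15° × (15 − 12) = 45.00°.
cos θ_z = sin(-35.9°) sin(11.4°) + cos(-35.9°) cos(11.4°) cos(45.00°) = -0.1159 + 0.5615 = 0.4456.
Air mass m = 1/cos θ_z = 1/0.4456 = 2.244; τ^m = 0.64^2.244 = 0.3673.
Surface direct beam = 1360 × 0.4456 × 0.3673 = 222.59 W/m².

223 W/m²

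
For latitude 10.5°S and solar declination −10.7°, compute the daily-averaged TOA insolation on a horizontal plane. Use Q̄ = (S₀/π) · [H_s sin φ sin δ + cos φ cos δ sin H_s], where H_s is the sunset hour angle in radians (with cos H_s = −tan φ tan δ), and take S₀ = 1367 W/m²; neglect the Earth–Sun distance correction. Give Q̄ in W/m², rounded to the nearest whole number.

−tan φ tan δ = −(-0.1853)(-0.1890) = -0.0350; H_s = arccos(-0.0350) = 92.01°. In radians, H_s = 1.6059.
H_s sin φ sin δ = 1.6059 × -0.1822 × -0.1857 = 0.0543.
cos φ cos δ sin H_s = 0.9833 × 0.9826 × 0.9994 = 0.9656.
Q̄ = (1367/π) × (0.0543 + 0.9656) = 435.13 × 1.0199 = 443.79 W/m².

444 W/m²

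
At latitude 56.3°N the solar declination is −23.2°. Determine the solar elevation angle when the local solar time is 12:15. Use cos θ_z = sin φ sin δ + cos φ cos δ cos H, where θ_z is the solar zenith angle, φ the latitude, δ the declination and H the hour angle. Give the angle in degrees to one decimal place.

10.4°

Hour angle H = 15° × (12.25 − 12) = 3.75°.
cos θ_z = sin(56.3°) sin(-23.2°) + cos(56.3°) cos(-23.2°) cos(3.75°) = -0.3277 + 0.5089 = 0.1812.
θ_z = arccos(0.1812) = 79.56°, so the elevation is 90° − 79.56° = 10.44°.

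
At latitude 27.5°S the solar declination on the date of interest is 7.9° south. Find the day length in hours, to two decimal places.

12.55 hours

The sunset hour angle satisfies cos H_s = −tan φ tan δ = -0.0722, giving H_s = 94.14°.
Day length = 2 H_s / 15° h⁻¹ = 188.28° / 15 = 12.552 h.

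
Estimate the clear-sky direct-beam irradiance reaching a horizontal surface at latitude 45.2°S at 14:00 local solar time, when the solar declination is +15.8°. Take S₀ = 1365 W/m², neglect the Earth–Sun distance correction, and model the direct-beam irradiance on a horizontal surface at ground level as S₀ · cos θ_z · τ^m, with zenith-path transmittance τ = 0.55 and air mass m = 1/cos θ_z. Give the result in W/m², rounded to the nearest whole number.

118 W/m²

Hour angle H = 15° × (14 − 12) = 30.00°.
cos θ_z = sin(-45.2°) sin(15.8°) + cos(-45.2°) cos(15.8°) cos(30.00°) = -0.1932 + 0.5872 = 0.3940.
Air mass m = 1/cos θ_z = 1/0.3940 = 2.538; τ^m = 0.55^2.538 = 0.2193.
Surface direct beam = 1365 × 0.3940 × 0.2193 = 117.94 W/m².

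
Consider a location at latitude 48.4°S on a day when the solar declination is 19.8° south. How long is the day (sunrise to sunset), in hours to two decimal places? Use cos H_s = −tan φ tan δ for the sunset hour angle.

The sunset hour angle satisfies cos H_s = −tan φ tan δ = -0.4055, giving H_s = 113.92°.
Day length = 2 H_s / 15° h⁻¹ = 227.84° / 15 = 15.189 h.

15.19 hours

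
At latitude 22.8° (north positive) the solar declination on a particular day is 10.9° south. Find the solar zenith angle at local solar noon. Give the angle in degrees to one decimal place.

33.7°

At local solar noon the hour angle is zero, so the zenith angle is |φ − δ| = |22.8° − (-10.9°)| = 33.7°.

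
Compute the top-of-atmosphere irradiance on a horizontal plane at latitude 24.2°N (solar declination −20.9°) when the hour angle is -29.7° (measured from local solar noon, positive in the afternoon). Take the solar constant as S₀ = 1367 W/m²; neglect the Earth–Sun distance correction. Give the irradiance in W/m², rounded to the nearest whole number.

812 W/m²

With φ = 24.2°, δ = -20.9°, H = -29.70°: sin φ sin δ = -0.1462, cos φ cos δ cos H = 0.7402, so cos θ_z = 0.5940.
Top-of-atmosphere irradiance = S₀ cos θ_z = 1367 × 0.5940 = 812.00 W/m².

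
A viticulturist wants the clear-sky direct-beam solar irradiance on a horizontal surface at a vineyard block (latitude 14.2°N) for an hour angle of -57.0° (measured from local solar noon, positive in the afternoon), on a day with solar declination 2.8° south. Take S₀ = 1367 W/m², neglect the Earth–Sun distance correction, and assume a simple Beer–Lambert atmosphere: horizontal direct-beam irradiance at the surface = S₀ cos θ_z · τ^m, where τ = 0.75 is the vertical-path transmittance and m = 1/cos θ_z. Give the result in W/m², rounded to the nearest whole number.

403 W/m²

With φ = 14.2°, δ = -2.8°, H = -57.00°: sin φ sin δ = -0.0120, cos φ cos δ cos H = 0.5274, so cos θ_z = 0.5154.
Air mass m = 1/cos θ_z = 1/0.5154 = 1.940; τ^m = 0.75^1.940 = 0.5723.
Surface direct beam = 1367 × 0.5154 × 0.5723 = 403.21 W/m².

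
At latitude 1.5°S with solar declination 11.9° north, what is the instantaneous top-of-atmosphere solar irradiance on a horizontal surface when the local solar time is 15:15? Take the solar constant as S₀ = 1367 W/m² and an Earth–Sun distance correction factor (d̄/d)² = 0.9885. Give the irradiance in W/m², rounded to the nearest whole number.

Hour angle H = 15° × (15.25 − 12) = 48.75°.
With φ = -1.5°, δ = 11.9°, H = 48.75°: sin φ sin δ = -0.0054, cos φ cos δ cos H = 0.6450, so cos θ_z = 0.6396.
Top-of-atmosphere irradiance = S₀ (d̄/d)² cos θ_z = 1367 × 0.9885 × 0.6396 = 864.28 W/m².

864 W/m²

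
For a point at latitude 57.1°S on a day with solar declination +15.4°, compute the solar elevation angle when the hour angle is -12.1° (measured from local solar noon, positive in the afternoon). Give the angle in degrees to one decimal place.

cos θ_z = sin φ sin δ + cos φ cos δ cos H = (-0.8396)(0.2656) + (0.5432)(0.9641)(0.9778) = 0.2891.
θ_z = arccos(0.2891) = 73.20°, so the elevation is 90° − 73.20° = 16.80°.

16.8°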